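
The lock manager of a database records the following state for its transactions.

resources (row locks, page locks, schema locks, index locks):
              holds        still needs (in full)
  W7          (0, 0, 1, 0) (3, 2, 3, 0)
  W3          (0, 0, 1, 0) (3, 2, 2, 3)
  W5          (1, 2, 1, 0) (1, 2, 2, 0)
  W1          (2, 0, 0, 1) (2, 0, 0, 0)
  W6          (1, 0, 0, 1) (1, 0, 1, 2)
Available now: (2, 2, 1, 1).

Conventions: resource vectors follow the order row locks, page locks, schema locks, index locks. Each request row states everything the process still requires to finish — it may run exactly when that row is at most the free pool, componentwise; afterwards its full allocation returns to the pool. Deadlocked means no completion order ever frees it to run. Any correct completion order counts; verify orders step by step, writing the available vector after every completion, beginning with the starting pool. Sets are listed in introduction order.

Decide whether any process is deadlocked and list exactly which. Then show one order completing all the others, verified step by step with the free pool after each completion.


Deadlocked set: W7, W3 and W5.
Key observation: W1, W6 can finish, but then (5, 2, 1, 3) is all there is, and the blocked group's schema locks demands exceed it.
A valid finishing order for the others: W1, W6. Check, step by step:
  pool = (2, 2, 1, 1)
  W1: need (2, 0, 0, 0) fits (2, 2, 1, 1); releases (2, 0, 0, 1), pool now (4, 2, 1, 2)
  W6: need (1, 0, 1, 2) fits (4, 2, 1, 2); releases (1, 0, 0, 1), pool now (5, 2, 1, 3)
None of the blocked processes ever fits:
  W7 cannot run: need (3, 2, 3, 0) vs free (5, 2, 1, 3) (insufficient schema locks)
  W3 cannot run: need (3, 2, 2, 3) vs free (5, 2, 1, 3) (insufficient schema locks)
  W5 cannot run: need (1, 2, 2, 0) vs free (5, 2, 1, 3) (insufficient schema locks)


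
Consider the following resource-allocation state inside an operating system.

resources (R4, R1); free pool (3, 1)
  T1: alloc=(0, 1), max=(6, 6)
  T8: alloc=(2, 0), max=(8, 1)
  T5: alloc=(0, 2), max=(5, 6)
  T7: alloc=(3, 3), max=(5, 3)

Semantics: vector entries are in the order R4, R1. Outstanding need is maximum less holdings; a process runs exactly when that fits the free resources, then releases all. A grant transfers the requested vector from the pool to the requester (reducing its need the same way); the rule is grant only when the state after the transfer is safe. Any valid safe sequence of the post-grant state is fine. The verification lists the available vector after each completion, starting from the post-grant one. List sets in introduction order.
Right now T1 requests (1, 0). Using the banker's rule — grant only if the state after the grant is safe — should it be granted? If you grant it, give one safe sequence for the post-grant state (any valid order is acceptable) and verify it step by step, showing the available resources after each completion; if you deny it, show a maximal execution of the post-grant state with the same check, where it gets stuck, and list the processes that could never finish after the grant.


GRANT: granting preserves safety; a valid post-grant sequence is T7, T5, T1, T8.
Key observation: even at the reduced pool (2, 1), T7 fits immediately, so safety survives the grant.
Step-by-step check of the post-grant state:
  pool = (2, 1)
  run T7 (needs (2, 0), free (2, 1)); after release of (3, 3) the pool is (5, 4)
  run T5 (needs (5, 4), free (5, 4)); after release of (0, 2) the pool is (5, 6)
  run T1 (needs (5, 5), free (5, 6)); after release of (1, 1) the pool is (6, 7)
  run T8 (needs (6, 1), free (6, 7)); after release of (2, 0) the pool is (8, 7)


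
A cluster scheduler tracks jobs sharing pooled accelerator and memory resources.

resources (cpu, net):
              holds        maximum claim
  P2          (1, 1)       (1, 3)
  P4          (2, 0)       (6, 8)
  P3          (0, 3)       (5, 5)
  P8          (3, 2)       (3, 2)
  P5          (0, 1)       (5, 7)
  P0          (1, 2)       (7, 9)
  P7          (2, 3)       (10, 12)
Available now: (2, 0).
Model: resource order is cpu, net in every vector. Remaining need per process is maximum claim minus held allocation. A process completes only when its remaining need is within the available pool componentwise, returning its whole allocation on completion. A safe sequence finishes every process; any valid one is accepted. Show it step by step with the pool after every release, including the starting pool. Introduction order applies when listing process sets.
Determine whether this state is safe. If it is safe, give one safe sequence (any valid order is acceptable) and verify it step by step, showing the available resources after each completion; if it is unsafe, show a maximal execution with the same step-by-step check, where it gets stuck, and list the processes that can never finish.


The state is SAFE; one workable sequence: P8, P3, P2, P5, P0, P4, P7.
Key observation: P3 marks the first exact bind of the order: its need (5, 2) fits the free (5, 2) with zero slack on a requested resource.
Check, step by step:
  pool = (2, 0)
  P8 needs (0, 0) <= (2, 0) -> finishes; pool += (3, 2) = (5, 2)
  P3 needs (5, 2) <= (5, 2) -> finishes; pool += (0, 3) = (5, 5)
  P2 needs (0, 2) <= (5, 5) -> finishes; pool += (1, 1) = (6, 6)
  P5 needs (5, 6) <= (6, 6) -> finishes; pool += (0, 1) = (6, 7)
  P0 needs (6, 7) <= (6, 7) -> finishes; pool += (1, 2) = (7, 9)
  P4 needs (4, 8) <= (7, 9) -> finishes; pool += (2, 0) = (9, 9)
  P7 needs (8, 9) <= (9, 9) -> finishes; pool += (2, 3) = (11, 12)


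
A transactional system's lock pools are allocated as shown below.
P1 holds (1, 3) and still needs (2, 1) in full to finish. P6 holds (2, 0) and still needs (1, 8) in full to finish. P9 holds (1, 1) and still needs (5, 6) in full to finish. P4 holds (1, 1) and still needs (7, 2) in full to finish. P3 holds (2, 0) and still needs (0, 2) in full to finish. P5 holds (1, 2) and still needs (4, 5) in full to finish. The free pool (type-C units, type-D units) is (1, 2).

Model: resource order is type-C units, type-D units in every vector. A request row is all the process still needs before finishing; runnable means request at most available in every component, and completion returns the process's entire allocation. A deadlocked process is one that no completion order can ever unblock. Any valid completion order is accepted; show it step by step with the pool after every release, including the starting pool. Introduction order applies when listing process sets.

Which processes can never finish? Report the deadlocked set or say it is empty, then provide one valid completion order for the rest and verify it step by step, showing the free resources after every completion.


No process is deadlocked.
Key observation: there is always a runnable process — P3 first — so the state unwinds completely.
One completion order for the rest: P3, P1, P5, P9, P6, P4. Step-by-step check:
  pool = (1, 2)
  P3 needs (0, 2) <= (1, 2) -> finishes; pool += (2, 0) = (3, 2)
  P1 needs (2, 1) <= (3, 2) -> finishes; pool += (1, 3) = (4, 5)
  P5 needs (4, 5) <= (4, 5) -> finishes; pool += (1, 2) = (5, 7)
  P9 needs (5, 6) <= (5, 7) -> finishes; pool += (1, 1) = (6, 8)
  P6 needs (1, 8) <= (6, 8) -> finishes; pool += (2, 0) = (8, 8)
  P4 needs (7, 2) <= (8, 8) -> finishes; pool += (1, 1) = (9, 9)


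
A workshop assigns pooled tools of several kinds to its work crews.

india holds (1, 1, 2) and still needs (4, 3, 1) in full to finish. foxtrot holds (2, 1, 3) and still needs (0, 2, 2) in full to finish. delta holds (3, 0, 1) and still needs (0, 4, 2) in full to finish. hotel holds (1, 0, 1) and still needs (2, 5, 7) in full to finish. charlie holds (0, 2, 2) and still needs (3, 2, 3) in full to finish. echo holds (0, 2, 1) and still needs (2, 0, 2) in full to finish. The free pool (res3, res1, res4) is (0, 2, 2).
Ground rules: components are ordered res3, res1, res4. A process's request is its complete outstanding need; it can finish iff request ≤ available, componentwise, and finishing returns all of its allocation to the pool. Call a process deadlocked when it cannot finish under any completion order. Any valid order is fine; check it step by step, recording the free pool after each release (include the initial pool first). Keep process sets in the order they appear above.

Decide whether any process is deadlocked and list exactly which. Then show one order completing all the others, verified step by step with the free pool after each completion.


The deadlocked set is empty.
Key observation: foxtrot leads a chain of completions in which each release enables another process.
A valid finishing order for the others: foxtrot, echo, delta, hotel, charlie, india. Step-by-step check:
  pool = (0, 2, 2)
  foxtrot: need (0, 2, 2) fits (0, 2, 2); releases (2, 1, 3), pool now (2, 3, 5)
  echo: need (2, 0, 2) fits (2, 3, 5); releases (0, 2, 1), pool now (2, 5, 6)
  delta: need (0, 4, 2) fits (2, 5, 6); releases (3, 0, 1), pool now (5, 5, 7)
  hotel: need (2, 5, 7) fits (5, 5, 7); releases (1, 0, 1), pool now (6, 5, 8)
  charlie: need (3, 2, 3) fits (6, 5, 8); releases (0, 2, 2), pool now (6, 7, 10)
  india: need (4, 3, 1) fits (6, 7, 10); releases (1, 1, 2), pool now (7, 8, 12)


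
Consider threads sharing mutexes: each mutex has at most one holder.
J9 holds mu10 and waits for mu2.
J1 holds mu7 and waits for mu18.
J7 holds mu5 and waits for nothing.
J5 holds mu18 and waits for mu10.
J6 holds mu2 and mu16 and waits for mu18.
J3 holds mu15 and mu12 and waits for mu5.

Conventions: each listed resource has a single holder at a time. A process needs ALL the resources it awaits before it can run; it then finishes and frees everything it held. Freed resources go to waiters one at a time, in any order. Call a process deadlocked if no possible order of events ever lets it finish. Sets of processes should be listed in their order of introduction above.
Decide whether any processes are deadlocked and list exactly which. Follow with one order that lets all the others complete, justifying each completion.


Deadlocked: J9, J1, J5 and J6.
Key observation: nobody on the ring J9 -> J6 -> J5 -> J9 can start until another member finishes, which never happens; J1 waits into the deadlock from upstream.
A valid finishing order for the others: J7, J3.
Verifying each step:
  J7: no waits; runs immediately, freeing mu5
  J3 waits on mu5 — all released -> runs and releases mu15 and mu12


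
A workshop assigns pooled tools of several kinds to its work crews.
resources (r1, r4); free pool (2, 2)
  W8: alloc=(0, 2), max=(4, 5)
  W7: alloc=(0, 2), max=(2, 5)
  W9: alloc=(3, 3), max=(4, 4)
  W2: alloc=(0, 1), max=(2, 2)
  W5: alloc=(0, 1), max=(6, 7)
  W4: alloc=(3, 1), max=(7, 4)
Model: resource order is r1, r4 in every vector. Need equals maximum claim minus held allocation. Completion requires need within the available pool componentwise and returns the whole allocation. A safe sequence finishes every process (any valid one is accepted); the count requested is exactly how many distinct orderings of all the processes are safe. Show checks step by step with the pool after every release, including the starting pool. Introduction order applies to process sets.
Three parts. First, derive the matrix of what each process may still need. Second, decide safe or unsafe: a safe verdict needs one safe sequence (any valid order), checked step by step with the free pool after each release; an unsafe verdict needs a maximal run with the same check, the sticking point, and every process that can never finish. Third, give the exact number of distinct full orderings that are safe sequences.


(1) Remaining need (order r1, r4):
  W8: (4, 3)
  W7: (2, 3)
  W9: (1, 1)
  W2: (2, 1)
  W5: (6, 6)
  W4: (4, 3)
(2) SAFE. One safe sequence: W9, W7, W2, W8, W4, W5.
Key observation: the order never hits an exact fit; W9 is the first step at the minimum slack of 1 on its requested resources ((1, 1), (2, 2) free).
Check, step by step:
  pool = (2, 2)
  W9: need (1, 1) fits (2, 2); releases (3, 3), pool now (5, 5)
  W7: need (2, 3) fits (5, 5); releases (0, 2), pool now (5, 7)
  W2: need (2, 1) fits (5, 7); releases (0, 1), pool now (5, 8)
  W8: need (4, 3) fits (5, 8); releases (0, 2), pool now (5, 10)
  W4: need (4, 3) fits (5, 10); releases (3, 1), pool now (8, 11)
  W5: need (6, 6) fits (8, 11); releases (0, 1), pool now (8, 12)
(3) Precisely 75 of the possible complete orderings are safe sequences.


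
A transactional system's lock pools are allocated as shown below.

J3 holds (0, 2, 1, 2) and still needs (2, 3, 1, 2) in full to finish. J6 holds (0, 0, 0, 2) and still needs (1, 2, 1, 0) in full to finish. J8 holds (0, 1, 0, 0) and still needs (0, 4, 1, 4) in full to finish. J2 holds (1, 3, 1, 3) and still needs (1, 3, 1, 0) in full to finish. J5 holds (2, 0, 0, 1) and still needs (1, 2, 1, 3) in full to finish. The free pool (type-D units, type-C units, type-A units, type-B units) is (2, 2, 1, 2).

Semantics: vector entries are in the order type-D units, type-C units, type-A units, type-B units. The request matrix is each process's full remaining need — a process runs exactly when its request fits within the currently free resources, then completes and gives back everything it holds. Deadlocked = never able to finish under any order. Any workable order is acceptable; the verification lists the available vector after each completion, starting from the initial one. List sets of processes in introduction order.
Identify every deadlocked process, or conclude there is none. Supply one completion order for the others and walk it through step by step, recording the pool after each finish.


The deadlocked set is J3, J8 and J2.
Key observation: even finishing J6, J5 leaves just (4, 2, 1, 5) free — too little type-C units for any of the remaining processes.
A valid finishing order for the others: J6, J5. Step-by-step check:
  pool = (2, 2, 1, 2)
  J6: need (1, 2, 1, 0) fits (2, 2, 1, 2); releases (0, 0, 0, 2), pool now (2, 2, 1, 4)
  J5: need (1, 2, 1, 3) fits (2, 2, 1, 4); releases (2, 0, 0, 1), pool now (4, 2, 1, 5)
The stuck group stays short no matter what:
  J3 still needs (2, 3, 1, 2) but only (4, 2, 1, 5) is free — short on type-C units
  J8 still needs (0, 4, 1, 4) but only (4, 2, 1, 5) is free — short on type-C units
  J2 still needs (1, 3, 1, 0) but only (4, 2, 1, 5) is free — short on type-C units


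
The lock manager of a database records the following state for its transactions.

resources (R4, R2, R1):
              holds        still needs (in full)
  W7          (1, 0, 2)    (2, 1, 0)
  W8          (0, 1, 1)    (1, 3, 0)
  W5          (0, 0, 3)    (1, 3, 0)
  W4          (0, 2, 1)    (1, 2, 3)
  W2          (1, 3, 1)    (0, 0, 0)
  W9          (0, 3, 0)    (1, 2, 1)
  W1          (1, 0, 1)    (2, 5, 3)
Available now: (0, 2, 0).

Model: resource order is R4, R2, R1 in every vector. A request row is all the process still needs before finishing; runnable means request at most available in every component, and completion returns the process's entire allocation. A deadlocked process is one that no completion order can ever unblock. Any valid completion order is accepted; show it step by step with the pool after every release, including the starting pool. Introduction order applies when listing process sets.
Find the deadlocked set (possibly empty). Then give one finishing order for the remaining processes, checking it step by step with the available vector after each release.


The deadlocked set is W7 and W1.
Key observation: the pool after W2, W5, W9, W8, W4 is (1, 11, 6); every surviving request exceeds it in R4, so progress ends there.
A valid finishing order for the others: W2, W5, W9, W8, W4. Step-by-step check:
  pool = (0, 2, 0)
  W2 needs (0, 0, 0) <= (0, 2, 0) -> finishes; pool += (1, 3, 1) = (1, 5, 1)
  W5 needs (1, 3, 0) <= (1, 5, 1) -> finishes; pool += (0, 0, 3) = (1, 5, 4)
  W9 needs (1, 2, 1) <= (1, 5, 4) -> finishes; pool += (0, 3, 0) = (1, 8, 4)
  W8 needs (1, 3, 0) <= (1, 8, 4) -> finishes; pool += (0, 1, 1) = (1, 9, 5)
  W4 needs (1, 2, 3) <= (1, 9, 5) -> finishes; pool += (0, 2, 1) = (1, 11, 6)
None of the blocked processes ever fits:
  W7 cannot run: need (2, 1, 0) vs free (1, 11, 6) (insufficient R4)
  W1 cannot run: need (2, 5, 3) vs free (1, 11, 6) (insufficient R4)


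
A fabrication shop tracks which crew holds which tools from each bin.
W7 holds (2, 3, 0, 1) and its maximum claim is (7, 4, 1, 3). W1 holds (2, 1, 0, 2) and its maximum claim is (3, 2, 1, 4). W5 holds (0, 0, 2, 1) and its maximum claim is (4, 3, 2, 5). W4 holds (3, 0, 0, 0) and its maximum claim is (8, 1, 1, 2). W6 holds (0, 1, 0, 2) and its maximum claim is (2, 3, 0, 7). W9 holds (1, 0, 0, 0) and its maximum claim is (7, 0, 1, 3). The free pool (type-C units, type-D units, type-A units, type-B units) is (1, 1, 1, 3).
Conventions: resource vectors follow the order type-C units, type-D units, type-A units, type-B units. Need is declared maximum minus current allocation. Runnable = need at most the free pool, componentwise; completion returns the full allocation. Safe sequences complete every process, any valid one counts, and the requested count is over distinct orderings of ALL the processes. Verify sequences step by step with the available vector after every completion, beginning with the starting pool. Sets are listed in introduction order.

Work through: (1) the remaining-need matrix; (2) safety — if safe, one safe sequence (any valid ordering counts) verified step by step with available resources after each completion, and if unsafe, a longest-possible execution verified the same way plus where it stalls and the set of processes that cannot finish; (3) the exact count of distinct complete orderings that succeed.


(1) Remaining need (order type-C units, type-D units, type-A units, type-B units):
  W7: (5, 1, 1, 2)
  W1: (1, 1, 1, 2)
  W5: (4, 3, 0, 4)
  W4: (5, 1, 1, 2)
  W6: (2, 2, 0, 5)
  W9: (6, 0, 1, 3)
(2) UNSAFE — no complete ordering exists.
Key observation: after W1, W6 complete, (3, 3, 1, 7) is the best the pool ever gets, yet each leftover process wants more type-C units.
The run W1, W6 cannot be extended any further. Check, step by step:
  pool = (1, 1, 1, 3)
  run W1 (needs (1, 1, 1, 2), free (1, 1, 1, 3)); after release of (2, 1, 0, 2) the pool is (3, 2, 1, 5)
  run W6 (needs (2, 2, 0, 5), free (3, 2, 1, 5)); after release of (0, 1, 0, 2) the pool is (3, 3, 1, 7)
  blocked: W7 wants (5, 1, 1, 2), pool (3, 3, 1, 7) — not enough type-C units
  blocked: W5 wants (4, 3, 0, 4), pool (3, 3, 1, 7) — not enough type-C units
  blocked: W4 wants (5, 1, 1, 2), pool (3, 3, 1, 7) — not enough type-C units
  blocked: W9 wants (6, 0, 1, 3), pool (3, 3, 1, 7) — not enough type-C units
Never able to finish: W7, W5, W4 and W9.
(3) Precisely 0 of the possible complete orderings are safe sequences.


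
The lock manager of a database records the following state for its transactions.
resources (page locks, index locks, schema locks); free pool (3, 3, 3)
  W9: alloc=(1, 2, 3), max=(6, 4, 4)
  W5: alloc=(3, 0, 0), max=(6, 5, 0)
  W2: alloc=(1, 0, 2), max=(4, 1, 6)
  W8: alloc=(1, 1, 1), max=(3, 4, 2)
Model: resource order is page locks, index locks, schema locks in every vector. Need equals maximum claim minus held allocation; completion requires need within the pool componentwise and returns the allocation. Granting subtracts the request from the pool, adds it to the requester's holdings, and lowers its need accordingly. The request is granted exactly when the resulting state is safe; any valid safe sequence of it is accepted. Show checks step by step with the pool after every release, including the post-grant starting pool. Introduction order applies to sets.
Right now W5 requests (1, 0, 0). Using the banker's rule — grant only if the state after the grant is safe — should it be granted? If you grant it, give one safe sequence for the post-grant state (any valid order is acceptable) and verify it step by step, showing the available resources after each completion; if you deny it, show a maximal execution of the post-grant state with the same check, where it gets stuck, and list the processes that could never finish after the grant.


DENY. Granting would leave the state unsafe.
Key observation: after W8, W2 the pool peaks at (4, 4, 6), and each blocked process is short somewhere: W9 on page locks; W5 on index locks.
On the post-grant state, W8, W2 is a maximal run — nothing extends it. Verifying each step:
  pool = (2, 3, 3)
  W8 needs (2, 3, 1) <= (2, 3, 3) -> finishes; pool += (1, 1, 1) = (3, 4, 4)
  W2 needs (3, 1, 4) <= (3, 4, 4) -> finishes; pool += (1, 0, 2) = (4, 4, 6)
  W9 cannot run: need (5, 2, 1) vs free (4, 4, 6) (insufficient page locks)
  W5 cannot run: need (2, 5, 0) vs free (4, 4, 6) (insufficient index locks)
Post-grant, the permanently blocked set is W9 and W5.


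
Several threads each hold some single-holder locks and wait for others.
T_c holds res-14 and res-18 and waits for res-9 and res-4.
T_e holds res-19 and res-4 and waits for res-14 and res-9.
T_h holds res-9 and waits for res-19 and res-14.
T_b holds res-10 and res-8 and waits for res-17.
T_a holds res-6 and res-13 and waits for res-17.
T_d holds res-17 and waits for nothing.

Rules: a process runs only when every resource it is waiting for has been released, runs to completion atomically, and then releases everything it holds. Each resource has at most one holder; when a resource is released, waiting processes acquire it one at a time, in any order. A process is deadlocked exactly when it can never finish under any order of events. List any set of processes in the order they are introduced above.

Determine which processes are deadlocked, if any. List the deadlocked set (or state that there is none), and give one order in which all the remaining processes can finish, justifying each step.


The deadlocked set is T_c, T_e and T_h.
Key observation: nobody on the ring T_c -> T_e -> T_c can start until another member finishes, which never happens; T_h is caught in further circular waits.
One completion order for the rest: T_d, T_a, T_b.
Step-by-step check:
  T_d waits on nothing -> runs at once and releases res-17
  run T_a (all its waits — res-17 — are resolved); releases res-6 and res-13
  run T_b (all its waits — res-17 — are resolved); releases res-10 and res-8


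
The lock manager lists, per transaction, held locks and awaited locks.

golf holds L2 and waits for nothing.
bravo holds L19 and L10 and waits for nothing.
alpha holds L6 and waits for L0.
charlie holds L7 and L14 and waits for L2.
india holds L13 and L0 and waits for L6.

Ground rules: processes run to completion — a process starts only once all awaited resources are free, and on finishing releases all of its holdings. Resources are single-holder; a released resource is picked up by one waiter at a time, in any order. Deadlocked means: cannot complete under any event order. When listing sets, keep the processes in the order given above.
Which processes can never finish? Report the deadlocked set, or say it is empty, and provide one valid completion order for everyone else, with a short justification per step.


Deadlocked set: alpha and india.
Key observation: the cycle alpha -> india -> alpha can never break — each member waits on the next; no other process is dragged down with it.
One completion order for the rest: golf, charlie, bravo.
Verifying each step:
  golf: no waits; runs immediately, freeing L2
  run charlie (all its waits — L2 — are resolved); releases L7 and L14
  bravo: no waits; runs immediately, freeing L19 and L10


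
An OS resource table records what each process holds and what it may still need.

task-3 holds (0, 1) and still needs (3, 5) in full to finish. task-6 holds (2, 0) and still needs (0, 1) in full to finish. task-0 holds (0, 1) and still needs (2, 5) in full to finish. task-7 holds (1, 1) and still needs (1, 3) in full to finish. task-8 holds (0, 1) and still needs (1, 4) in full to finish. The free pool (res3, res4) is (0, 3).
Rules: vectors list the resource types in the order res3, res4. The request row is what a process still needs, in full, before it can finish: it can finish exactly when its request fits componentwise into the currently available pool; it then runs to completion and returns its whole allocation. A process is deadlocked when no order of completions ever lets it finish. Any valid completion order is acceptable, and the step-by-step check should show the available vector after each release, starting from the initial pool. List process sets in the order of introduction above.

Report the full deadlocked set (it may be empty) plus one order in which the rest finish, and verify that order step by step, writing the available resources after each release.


No process is deadlocked.
Key observation: task-6 leads a chain of completions in which each release enables another process.
The rest can finish in the order task-6, task-7, task-8, task-0, task-3. Step-by-step check:
  pool = (0, 3)
  task-6: need (0, 1) fits (0, 3); releases (2, 0), pool now (2, 3)
  task-7: need (1, 3) fits (2, 3); releases (1, 1), pool now (3, 4)
  task-8: need (1, 4) fits (3, 4); releases (0, 1), pool now (3, 5)
  task-0: need (2, 5) fits (3, 5); releases (0, 1), pool now (3, 6)
  task-3: need (3, 5) fits (3, 6); releases (0, 1), pool now (3, 7)


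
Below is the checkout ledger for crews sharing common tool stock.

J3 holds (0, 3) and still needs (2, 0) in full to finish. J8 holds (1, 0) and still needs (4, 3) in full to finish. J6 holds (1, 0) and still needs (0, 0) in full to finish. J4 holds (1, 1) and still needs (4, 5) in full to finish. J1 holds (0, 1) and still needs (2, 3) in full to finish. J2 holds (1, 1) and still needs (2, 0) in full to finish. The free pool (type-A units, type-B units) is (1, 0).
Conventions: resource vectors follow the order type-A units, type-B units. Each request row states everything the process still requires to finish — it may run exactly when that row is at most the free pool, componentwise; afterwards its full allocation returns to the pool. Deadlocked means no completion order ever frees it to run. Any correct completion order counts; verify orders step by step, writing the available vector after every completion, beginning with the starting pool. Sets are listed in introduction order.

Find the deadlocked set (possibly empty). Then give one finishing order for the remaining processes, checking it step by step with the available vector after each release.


Deadlocked set: J8 and J4.
Key observation: even finishing J6, J2, J3, J1 leaves just (3, 5) free — too little type-A units for any of the remaining processes.
The rest can finish in the order J6, J2, J3, J1. Walking it through:
  pool = (1, 0)
  J6: need (0, 0) fits (1, 0); releases (1, 0), pool now (2, 0)
  J2: need (2, 0) fits (2, 0); releases (1, 1), pool now (3, 1)
  J3: need (2, 0) fits (3, 1); releases (0, 3), pool now (3, 4)
  J1: need (2, 3) fits (3, 4); releases (0, 1), pool now (3, 5)
None of the blocked processes ever fits:
  blocked: J8 wants (4, 3), pool (3, 5) — not enough type-A units
  blocked: J4 wants (4, 5), pool (3, 5) — not enough type-A units


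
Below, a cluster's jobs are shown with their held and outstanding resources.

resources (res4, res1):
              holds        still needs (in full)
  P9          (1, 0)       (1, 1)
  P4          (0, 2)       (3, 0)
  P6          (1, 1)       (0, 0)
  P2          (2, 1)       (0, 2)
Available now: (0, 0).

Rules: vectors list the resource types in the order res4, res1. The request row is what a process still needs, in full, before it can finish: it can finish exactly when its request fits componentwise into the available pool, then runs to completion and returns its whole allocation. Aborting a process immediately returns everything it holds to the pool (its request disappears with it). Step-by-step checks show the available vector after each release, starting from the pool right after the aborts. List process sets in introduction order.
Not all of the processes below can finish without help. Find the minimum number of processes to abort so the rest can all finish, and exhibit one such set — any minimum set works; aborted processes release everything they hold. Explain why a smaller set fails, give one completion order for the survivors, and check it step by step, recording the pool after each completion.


Minimum abort set: P4.
Key observation: no ordering could ever have run P2 before the abort of P4; with (0, 2) back in the pool it fits at step 3.
Minimality: the empty abort set fails — the state is deadlocked as it stands.
The survivors complete as P6, P9, P2. Walking it through (starting from the post-abort pool):
  pool = (0, 2)
  run P6 (needs (0, 0), free (0, 2)); after release of (1, 1) the pool is (1, 3)
  run P9 (needs (1, 1), free (1, 3)); after release of (1, 0) the pool is (2, 3)
  run P2 (needs (0, 2), free (2, 3)); after release of (2, 1) the pool is (4, 4)


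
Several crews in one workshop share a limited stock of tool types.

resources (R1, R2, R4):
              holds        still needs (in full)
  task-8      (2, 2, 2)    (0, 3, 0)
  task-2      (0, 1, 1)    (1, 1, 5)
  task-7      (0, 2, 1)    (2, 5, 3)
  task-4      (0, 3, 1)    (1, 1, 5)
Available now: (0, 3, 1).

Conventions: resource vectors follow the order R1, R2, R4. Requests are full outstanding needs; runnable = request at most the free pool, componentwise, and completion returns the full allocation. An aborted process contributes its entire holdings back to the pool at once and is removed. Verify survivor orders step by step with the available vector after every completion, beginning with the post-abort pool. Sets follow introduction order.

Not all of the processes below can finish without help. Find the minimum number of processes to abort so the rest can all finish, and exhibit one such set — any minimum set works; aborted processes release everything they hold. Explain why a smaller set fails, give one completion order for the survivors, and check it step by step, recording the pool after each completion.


The answer: abort task-2.
Key observation: the returned (0, 1, 1) from task-2 is what brings task-4 — unrunnable before, under any order — into play at step 3.
No smaller set exists: with zero aborts the deadlock remains.
The survivors complete as task-8, task-7, task-4. Verifying each step (starting from the post-abort pool):
  pool = (0, 4, 2)
  task-8 needs (0, 3, 0) <= (0, 4, 2) -> finishes; pool += (2, 2, 2) = (2, 6, 4)
  task-7 needs (2, 5, 3) <= (2, 6, 4) -> finishes; pool += (0, 2, 1) = (2, 8, 5)
  task-4 needs (1, 1, 5) <= (2, 8, 5) -> finishes; pool += (0, 3, 1) = (2, 11, 6)


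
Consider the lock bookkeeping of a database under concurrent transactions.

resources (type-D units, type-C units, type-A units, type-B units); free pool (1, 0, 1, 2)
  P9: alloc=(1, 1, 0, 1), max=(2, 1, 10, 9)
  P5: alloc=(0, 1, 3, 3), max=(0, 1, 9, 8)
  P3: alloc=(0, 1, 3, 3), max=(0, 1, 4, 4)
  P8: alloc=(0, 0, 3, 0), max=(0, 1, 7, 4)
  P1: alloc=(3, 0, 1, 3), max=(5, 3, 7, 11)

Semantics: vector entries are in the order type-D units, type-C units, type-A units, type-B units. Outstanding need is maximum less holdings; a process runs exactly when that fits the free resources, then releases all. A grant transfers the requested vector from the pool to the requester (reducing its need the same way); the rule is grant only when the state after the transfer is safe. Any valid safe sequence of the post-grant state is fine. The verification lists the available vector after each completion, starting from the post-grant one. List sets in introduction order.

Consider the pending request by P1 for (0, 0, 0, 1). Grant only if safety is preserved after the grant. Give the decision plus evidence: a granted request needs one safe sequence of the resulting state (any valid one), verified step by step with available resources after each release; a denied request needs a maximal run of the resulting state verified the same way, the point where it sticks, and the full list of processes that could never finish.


DENY. Granting would leave the state unsafe.
Key observation: P3, P8 can finish, but then (1, 1, 7, 4) is all there is, and the blocked group's type-B units demands exceed it.
Pretend the grant happened; the run P3, P8 goes as far as possible. Verifying each step:
  pool = (1, 0, 1, 1)
  run P3 (needs (0, 0, 1, 1), free (1, 0, 1, 1)); after release of (0, 1, 3, 3) the pool is (1, 1, 4, 4)
  run P8 (needs (0, 1, 4, 4), free (1, 1, 4, 4)); after release of (0, 0, 3, 0) the pool is (1, 1, 7, 4)
  blocked: P9 wants (1, 0, 10, 8), pool (1, 1, 7, 4) — not enough type-A units and type-B units
  blocked: P5 wants (0, 0, 6, 5), pool (1, 1, 7, 4) — not enough type-B units
  blocked: P1 wants (2, 3, 6, 7), pool (1, 1, 7, 4) — not enough type-D units, type-C units and type-B units
Processes that could never finish after the grant: P9, P5 and P1.


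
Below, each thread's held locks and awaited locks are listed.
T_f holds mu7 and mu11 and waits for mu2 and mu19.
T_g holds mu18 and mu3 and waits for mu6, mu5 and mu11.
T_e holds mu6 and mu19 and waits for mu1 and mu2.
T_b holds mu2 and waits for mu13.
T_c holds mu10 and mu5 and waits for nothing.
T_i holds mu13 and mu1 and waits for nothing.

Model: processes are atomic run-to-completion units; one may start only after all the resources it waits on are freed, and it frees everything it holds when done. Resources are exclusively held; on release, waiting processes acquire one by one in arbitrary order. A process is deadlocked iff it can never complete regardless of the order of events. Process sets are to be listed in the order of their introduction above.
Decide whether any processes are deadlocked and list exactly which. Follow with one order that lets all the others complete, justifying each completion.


The deadlocked set is empty.
Key observation: no waiting chain loops back on itself — every chain ends at a process that waits on nothing, so everyone eventually runs.
The rest can finish in the order T_i, T_b, T_e, T_f, T_c, T_g.
Verifying each step:
  T_i waits on nothing -> runs at once and releases mu13 and mu1
  run T_b (all its waits — mu13 — are resolved); releases mu2
  run T_e (all its waits — mu1 and mu2 — are resolved); releases mu6 and mu19
  run T_f (all its waits — mu2 and mu19 — are resolved); releases mu7 and mu11
  T_c waits on nothing -> runs at once and releases mu10 and mu5
  run T_g (all its waits — mu6, mu5 and mu11 — are resolved); releases mu18 and mu3


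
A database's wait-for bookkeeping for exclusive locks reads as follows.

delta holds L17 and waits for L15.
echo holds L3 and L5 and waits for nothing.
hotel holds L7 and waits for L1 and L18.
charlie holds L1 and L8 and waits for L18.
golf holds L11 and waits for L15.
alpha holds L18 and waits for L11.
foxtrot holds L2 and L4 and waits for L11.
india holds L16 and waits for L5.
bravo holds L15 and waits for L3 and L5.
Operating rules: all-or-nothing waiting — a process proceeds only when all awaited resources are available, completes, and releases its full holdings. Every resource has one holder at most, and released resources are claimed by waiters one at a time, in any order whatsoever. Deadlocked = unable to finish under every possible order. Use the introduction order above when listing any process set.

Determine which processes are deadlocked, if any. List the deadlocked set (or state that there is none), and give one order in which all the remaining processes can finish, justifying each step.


The deadlocked set is empty.
Key observation: the wait relation is loop-free; peeling off processes with no waits unwinds the whole state.
A valid finishing order for the others: echo, bravo, golf, delta, foxtrot, alpha, india, charlie, hotel.
Walking it through:
  run echo (it waits on nothing); releases L3 and L5
  run bravo (all its waits — L3 and L5 — are resolved); releases L15
  run golf (all its waits — L15 — are resolved); releases L11
  run delta (all its waits — L15 — are resolved); releases L17
  run foxtrot (all its waits — L11 — are resolved); releases L2 and L4
  run alpha (all its waits — L11 — are resolved); releases L18
  run india (all its waits — L5 — are resolved); releases L16
  run charlie (all its waits — L18 — are resolved); releases L1 and L8
  run hotel (all its waits — L1 and L18 — are resolved); releases L7


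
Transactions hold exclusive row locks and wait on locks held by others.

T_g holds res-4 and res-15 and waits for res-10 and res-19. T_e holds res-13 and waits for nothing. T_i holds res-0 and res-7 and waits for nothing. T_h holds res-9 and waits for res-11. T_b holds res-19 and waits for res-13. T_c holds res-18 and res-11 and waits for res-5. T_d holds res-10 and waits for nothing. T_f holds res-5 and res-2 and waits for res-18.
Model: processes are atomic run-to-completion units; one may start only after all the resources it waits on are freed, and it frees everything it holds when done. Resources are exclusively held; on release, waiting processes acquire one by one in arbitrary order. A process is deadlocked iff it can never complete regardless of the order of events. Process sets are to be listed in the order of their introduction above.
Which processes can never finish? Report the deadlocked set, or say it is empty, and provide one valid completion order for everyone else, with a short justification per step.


The deadlocked set is T_h, T_c and T_f.
Key observation: nobody on the ring T_c -> T_f -> T_c can start until another member finishes, which never happens; T_h waits into the deadlock from upstream.
The rest can finish in the order T_e, T_b, T_d, T_i, T_g.
Check, step by step:
  T_e: no waits; runs immediately, freeing res-13
  run T_b (all its waits — res-13 — are resolved); releases res-19
  T_d: no waits; runs immediately, freeing res-10
  T_i: no waits; runs immediately, freeing res-0 and res-7
  run T_g (all its waits — res-10 and res-19 — are resolved); releases res-4 and res-15


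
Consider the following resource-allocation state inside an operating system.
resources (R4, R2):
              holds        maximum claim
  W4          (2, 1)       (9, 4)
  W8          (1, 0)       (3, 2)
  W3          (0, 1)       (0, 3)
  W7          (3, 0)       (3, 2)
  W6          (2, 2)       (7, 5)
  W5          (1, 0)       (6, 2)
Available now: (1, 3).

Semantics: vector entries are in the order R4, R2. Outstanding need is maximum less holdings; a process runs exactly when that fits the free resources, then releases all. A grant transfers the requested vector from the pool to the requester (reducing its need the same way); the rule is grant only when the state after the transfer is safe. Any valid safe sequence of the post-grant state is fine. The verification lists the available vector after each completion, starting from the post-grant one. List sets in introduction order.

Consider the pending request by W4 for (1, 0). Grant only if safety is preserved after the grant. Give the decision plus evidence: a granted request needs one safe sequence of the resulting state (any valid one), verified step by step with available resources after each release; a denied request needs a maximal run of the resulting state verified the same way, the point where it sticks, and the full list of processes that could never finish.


DENY — the pretend-granted state is unsafe.
Key observation: the pool after W3, W7, W8 is (4, 4); every surviving request exceeds it in R4, so progress ends there.
Pretend the grant happened; the run W3, W7, W8 goes as far as possible. Verifying each step:
  pool = (0, 3)
  W3 needs (0, 2) <= (0, 3) -> finishes; pool += (0, 1) = (0, 4)
  W7 needs (0, 2) <= (0, 4) -> finishes; pool += (3, 0) = (3, 4)
  W8 needs (2, 2) <= (3, 4) -> finishes; pool += (1, 0) = (4, 4)
  blocked: W4 wants (6, 3), pool (4, 4) — not enough R4
  blocked: W6 wants (5, 3), pool (4, 4) — not enough R4
  blocked: W5 wants (5, 2), pool (4, 4) — not enough R4
Had the request been granted, W4, W6 and W5 could never finish.


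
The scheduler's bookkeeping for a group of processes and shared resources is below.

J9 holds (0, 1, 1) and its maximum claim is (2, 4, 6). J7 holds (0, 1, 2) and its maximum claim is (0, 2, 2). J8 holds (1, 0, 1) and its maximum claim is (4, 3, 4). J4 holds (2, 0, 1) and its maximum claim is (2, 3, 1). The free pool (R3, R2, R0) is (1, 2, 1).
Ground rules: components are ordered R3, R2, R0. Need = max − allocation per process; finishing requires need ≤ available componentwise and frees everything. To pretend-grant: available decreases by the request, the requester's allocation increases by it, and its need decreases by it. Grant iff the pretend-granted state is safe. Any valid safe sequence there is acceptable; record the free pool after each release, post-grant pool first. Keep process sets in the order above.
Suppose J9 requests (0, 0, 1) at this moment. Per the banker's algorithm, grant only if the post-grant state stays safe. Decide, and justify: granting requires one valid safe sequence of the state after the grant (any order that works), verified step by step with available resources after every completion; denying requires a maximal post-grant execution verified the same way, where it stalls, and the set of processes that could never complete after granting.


GRANT — the state after the grant stays safe, e.g. via J7, J4, J8, J9.
Key observation: even at the reduced pool (1, 2, 0), J7 fits immediately, so safety survives the grant.
Check on the post-grant state, step by step:
  pool = (1, 2, 0)
  J7 needs (0, 1, 0) <= (1, 2, 0) -> finishes; pool += (0, 1, 2) = (1, 3, 2)
  J4 needs (0, 3, 0) <= (1, 3, 2) -> finishes; pool += (2, 0, 1) = (3, 3, 3)
  J8 needs (3, 3, 3) <= (3, 3, 3) -> finishes; pool += (1, 0, 1) = (4, 3, 4)
  J9 needs (2, 3, 4) <= (4, 3, 4) -> finishes; pool += (0, 1, 2) = (4, 4, 6)
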